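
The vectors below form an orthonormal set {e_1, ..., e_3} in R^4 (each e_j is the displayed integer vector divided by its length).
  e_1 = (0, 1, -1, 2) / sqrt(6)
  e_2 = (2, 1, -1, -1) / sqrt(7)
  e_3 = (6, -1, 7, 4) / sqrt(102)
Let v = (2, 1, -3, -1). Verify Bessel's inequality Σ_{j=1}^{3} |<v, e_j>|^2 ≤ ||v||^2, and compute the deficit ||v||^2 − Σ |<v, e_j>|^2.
Σ |<v, e_j>|^2 = 1685/119; ||v||^2 = 15; deficit = 100/119

Write each e_j = u_j / sqrt(<u_j, u_j>) where u_j is the displayed integer vector. Then <v, e_j> = <v, u_j> / sqrt(<u_j, u_j>), so |<v, e_j>|^2 = <v, u_j>^2 / <u_j, u_j>.
Coefficients: <v, e_1> = 2/sqrt(6), <v, e_2> = 9/sqrt(7), <v, e_3> = -14/sqrt(102).
Square and sum: Σ |<v, e_j>|^2 = 1685/119.
Compute ||v||^2 = v·v = 15.
Deficit = 15 − 1685/119 = 100/119 ≥ 0, confirming Bessel's inequality. (The deficit equals ||v − Σ <v,e_j> e_j||^2, the squared distance from v to span{e_j}.)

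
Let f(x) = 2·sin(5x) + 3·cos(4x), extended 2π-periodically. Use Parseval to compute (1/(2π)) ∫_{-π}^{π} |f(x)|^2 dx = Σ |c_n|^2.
Σ |c_n|^2 = 13/2

Expand |f|^2 and use orthogonality of {sin(nx), cos(mx)} on [-π, π]:
  ∫_{-π}^{π} sin(nx)^2 dx = π, ∫ cos(mx)^2 dx = π, and cross terms integrate to 0.
So ∫_{-π}^{π} f(x)^2 dx = 2^2 · π + 3^2 · π = (4 + 9)π.
Divide by 2π: (4 + 9)/2 = 13/2.
By Parseval, this equals Σ |c_n|^2.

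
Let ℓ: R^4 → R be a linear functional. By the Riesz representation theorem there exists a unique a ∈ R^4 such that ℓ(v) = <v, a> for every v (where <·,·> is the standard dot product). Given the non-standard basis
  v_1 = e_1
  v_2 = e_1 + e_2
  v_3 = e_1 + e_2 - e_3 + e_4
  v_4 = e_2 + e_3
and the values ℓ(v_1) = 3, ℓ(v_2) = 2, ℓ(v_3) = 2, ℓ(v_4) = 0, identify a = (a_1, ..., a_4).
a = (3, -1, 1, 1)

Write a = (a_1, ..., a_4) in the standard basis. For each basis vector v_i, ℓ(v_i) = <v_i, a> is a linear equation in the a_j's. Collect the n equations into a matrix system V a = ℓ, where row i of V is v_i (expressed in the standard basis). Since V is invertible (lower-triangular with 1s on the diagonal, up to permutation), solve by back-substitution:
  V =
[[1, 0, 0, 0],
 [1, 1, 0, 0],
 [1, 1, -1, 1],
 [0, 1, 1, 0]]
  V a = (3, 2, 2, 0)
Solving gives a = (3, -1, 1, 1).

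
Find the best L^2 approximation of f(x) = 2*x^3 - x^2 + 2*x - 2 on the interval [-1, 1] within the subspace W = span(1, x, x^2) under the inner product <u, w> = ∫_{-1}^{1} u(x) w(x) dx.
g(x) = -x^2 + 16*x/5 - 2

The best approximation g ∈ W is the orthogonal projection of f onto W. Writing g = a_0 + a_1 x + a_2 x^2, the coefficients solve the normal equations G · a = b where
  G_{ij} = <φ_i, φ_j> and b_i = <f, φ_i>, with φ_0 = 1, φ_1 = x, φ_2 = x^2.
G =
  [2, 0, 2/3]
  [0, 2/3, 0]
  [2/3, 0, 2/5],
b = (-14/3, 32/15, -26/15).
Solving gives a_0 = -2, a_1 = 16/5, a_2 = -1, so
  g(x) = -x^2 + 16*x/5 - 2.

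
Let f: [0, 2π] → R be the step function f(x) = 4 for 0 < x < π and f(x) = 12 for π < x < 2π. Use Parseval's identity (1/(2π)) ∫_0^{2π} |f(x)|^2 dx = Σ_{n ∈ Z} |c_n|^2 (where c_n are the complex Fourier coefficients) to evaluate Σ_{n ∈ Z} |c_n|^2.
Σ |c_n|^2 = 80

Parseval equates the L^2 energy of f (normalised by 1/(2π)) with the ℓ^2 sum of its Fourier coefficients: (1/(2π)) ∫_0^{2π} |f|^2 = Σ |c_n|^2.
Compute the left side: (1/(2π)) [∫_0^π 4^2 dx + ∫_π^{2π} 12^2 dx] = (1/(2π)) · (16π + 144π) = (16 + 144)/2 = 80.
So Σ_{n ∈ Z} |c_n|^2 = 80.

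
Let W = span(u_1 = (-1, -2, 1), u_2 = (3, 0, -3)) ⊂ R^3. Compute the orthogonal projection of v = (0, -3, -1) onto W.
proj_W(v) = (1/2, -3, -1/2)

Set up U = [u_1 | ... | u_2] ∈ R^(3×2). The projector onto W = col(U) is P = U (U^T U)^(-1) U^T.
Compute U^T U =
  [6, -6]
  [-6, 18],
and U^T v = (5, 3).
Solve U^T U · c = U^T v for the coefficients: c = (3/2, 2/3). The projection is proj_W(v) = U c.
Check: (v - proj_W(v)) · u_1 = 0  (should be 0).
Check: (v - proj_W(v)) · u_2 = 0  (should be 0).
Result: proj_W(v) = (1/2, -3, -1/2).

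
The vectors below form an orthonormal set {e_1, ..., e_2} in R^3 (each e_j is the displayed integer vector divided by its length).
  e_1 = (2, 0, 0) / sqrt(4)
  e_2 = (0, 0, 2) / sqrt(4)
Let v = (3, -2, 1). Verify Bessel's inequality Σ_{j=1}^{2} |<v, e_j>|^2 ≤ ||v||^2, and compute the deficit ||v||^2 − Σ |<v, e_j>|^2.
Σ |<v, e_j>|^2 = 10; ||v||^2 = 14; deficit = 4

Write each e_j = u_j / sqrt(<u_j, u_j>) where u_j is the displayed integer vector. Then <v, e_j> = <v, u_j> / sqrt(<u_j, u_j>), so |<v, e_j>|^2 = <v, u_j>^2 / <u_j, u_j>.
Coefficients: <v, e_1> = 6/sqrt(4), <v, e_2> = 2/sqrt(4).
Square and sum: Σ |<v, e_j>|^2 = 10.
Compute ||v||^2 = v·v = 14.
Deficit = 14 − 10 = 4 ≥ 0, confirming Bessel's inequality. (The deficit equals ||v − Σ <v,e_j> e_j||^2, the squared distance from v to span{e_j}.)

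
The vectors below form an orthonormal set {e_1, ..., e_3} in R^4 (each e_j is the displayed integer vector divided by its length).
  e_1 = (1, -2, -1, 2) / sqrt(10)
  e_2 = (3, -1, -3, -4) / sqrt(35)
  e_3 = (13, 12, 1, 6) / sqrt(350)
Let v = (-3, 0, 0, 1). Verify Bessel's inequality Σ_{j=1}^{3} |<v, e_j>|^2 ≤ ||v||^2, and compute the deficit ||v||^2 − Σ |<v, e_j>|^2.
Σ |<v, e_j>|^2 = 201/25; ||v||^2 = 10; deficit = 49/25

Write each e_j = u_j / sqrt(<u_j, u_j>) where u_j is the displayed integer vector. Then <v, e_j> = <v, u_j> / sqrt(<u_j, u_j>), so |<v, e_j>|^2 = <v, u_j>^2 / <u_j, u_j>.
Coefficients: <v, e_1> = -1/sqrt(10), <v, e_2> = -13/sqrt(35), <v, e_3> = -33/sqrt(350).
Square and sum: Σ |<v, e_j>|^2 = 201/25.
Compute ||v||^2 = v·v = 10.
Deficit = 10 − 201/25 = 49/25 ≥ 0, confirming Bessel's inequality. (The deficit equals ||v − Σ <v,e_j> e_j||^2, the squared distance from v to span{e_j}.)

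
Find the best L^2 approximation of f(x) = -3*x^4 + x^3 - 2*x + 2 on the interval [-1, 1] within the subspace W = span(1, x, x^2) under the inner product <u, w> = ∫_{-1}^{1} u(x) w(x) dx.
g(x) = -18*x^2/7 - 7*x/5 + 79/35

The best approximation g ∈ W is the orthogonal projection of f onto W. Writing g = a_0 + a_1 x + a_2 x^2, the coefficients solve the normal equations G · a = b where
  G_{ij} = <φ_i, φ_j> and b_i = <f, φ_i>, with φ_0 = 1, φ_1 = x, φ_2 = x^2.
G =
  [2, 0, 2/3]
  [0, 2/3, 0]
  [2/3, 0, 2/5],
b = (14/5, -14/15, 10/21).
Solving gives a_0 = 79/35, a_1 = -7/5, a_2 = -18/7, so
  g(x) = -18*x^2/7 - 7*x/5 + 79/35.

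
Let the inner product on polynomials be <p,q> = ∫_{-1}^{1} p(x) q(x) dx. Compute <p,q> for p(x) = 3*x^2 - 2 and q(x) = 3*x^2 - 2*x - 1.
<p,q> = 8/5

Expand the product: p(x)·q(x) = 9*x^4 - 6*x^3 - 9*x^2 + 4*x + 2.
∫_{-1}^{1} of each monomial x^k gives [2/(k+1) if k even, 0 if k odd]. Integrating term-by-term (or equivalently evaluating the antiderivative F(x) = 9*x^5/5 - 3*x^4/2 - 3*x^3 + 2*x^2 + 2*x at the endpoints):
  F(1) − F(−1) = 13/10 − (-3/10) = 8/5.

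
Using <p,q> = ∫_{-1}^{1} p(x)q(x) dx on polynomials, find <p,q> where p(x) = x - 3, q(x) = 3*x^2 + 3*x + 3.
<p,q> = -22

Expand the product: p(x)·q(x) = 3*x^3 - 6*x^2 - 6*x - 9.
∫_{-1}^{1} of each monomial x^k gives [2/(k+1) if k even, 0 if k odd]. Integrating term-by-term (or equivalently evaluating the antiderivative F(x) = 3*x^4/4 - 2*x^3 - 3*x^2 - 9*x at the endpoints):
  F(1) − F(−1) = -53/4 − (35/4) = -22.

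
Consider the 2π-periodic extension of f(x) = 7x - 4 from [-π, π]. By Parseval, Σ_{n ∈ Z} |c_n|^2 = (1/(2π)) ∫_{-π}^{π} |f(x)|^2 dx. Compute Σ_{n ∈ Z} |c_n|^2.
Σ |c_n|^2 = 49π^2/3 + 16

Expand and integrate term by term over [-π, π]:
  ∫ (7x)^2 dx = 49·(2π^3/3); ∫ 2·7·(-4)·x dx = 0 (odd integrand); ∫ (-4)^2 dx = 16·2π.
So (1/(2π)) ∫_{-π}^{π} (7x - 4)^2 dx = 49π^2/3 + 16 = 49π^2/3 + 16.
Parseval ⇒ Σ |c_n|^2 = 49π^2/3 + 16.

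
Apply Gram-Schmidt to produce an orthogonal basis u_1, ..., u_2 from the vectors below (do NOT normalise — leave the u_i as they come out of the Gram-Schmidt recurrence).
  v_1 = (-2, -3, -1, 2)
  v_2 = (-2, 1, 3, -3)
Orthogonal basis:
  u_1 = (-2, -3, -1, 2)
  u_2 = (-26/9, -1/3, 23/9, -19/9)

Apply the Gram-Schmidt recurrence
  u_1 = v_1
  u_i = v_i − Σ_{j<i} ((v_i · u_j) / (u_j · u_j)) · u_j.

Step by step this gives:
  u_1 = (-2, -3, -1, 2)
  u_2 = (-26/9, -1/3, 23/9, -19/9)

Orthogonality check:
  u_2 · u_1 = 0 (should be 0)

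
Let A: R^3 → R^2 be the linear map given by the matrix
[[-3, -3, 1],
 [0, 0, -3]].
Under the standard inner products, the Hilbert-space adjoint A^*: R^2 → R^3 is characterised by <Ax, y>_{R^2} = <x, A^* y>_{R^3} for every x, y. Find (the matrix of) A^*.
A^* = A^T =
[[-3, 0],
 [-3, 0],
 [1, -3]]

For real matrices with standard dot products, the defining identity <Ax, y> = <x, A^* y> gives (Ax)^T y = x^T (A^*) y, i.e. x^T A^T y = x^T (A^*) y. Since this holds for all x, y, we must have A^* = A^T. Therefore
A^* =
[[-3, 0],
 [-3, 0],
 [1, -3]].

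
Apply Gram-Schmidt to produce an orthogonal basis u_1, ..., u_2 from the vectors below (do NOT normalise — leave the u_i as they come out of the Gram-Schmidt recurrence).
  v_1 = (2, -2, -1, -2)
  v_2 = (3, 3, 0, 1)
Orthogonal basis:
  u_1 = (2, -2, -1, -2)
  u_2 = (43/13, 35/13, -2/13, 9/13)

Apply the Gram-Schmidt recurrence
  u_1 = v_1
  u_i = v_i − Σ_{j<i} ((v_i · u_j) / (u_j · u_j)) · u_j.

Step by step this gives:
  u_1 = (2, -2, -1, -2)
  u_2 = (43/13, 35/13, -2/13, 9/13)

Orthogonality check:
  u_2 · u_1 = 0 (should be 0)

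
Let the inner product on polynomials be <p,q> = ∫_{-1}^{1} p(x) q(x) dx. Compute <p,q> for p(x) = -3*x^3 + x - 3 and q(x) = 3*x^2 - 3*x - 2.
<p,q> = 38/5

Expand the product: p(x)·q(x) = -9*x^5 + 9*x^4 + 9*x^3 - 12*x^2 + 7*x + 6.
∫_{-1}^{1} of each monomial x^k gives [2/(k+1) if k even, 0 if k odd]. Integrating term-by-term (or equivalently evaluating the antiderivative F(x) = -3*x^6/2 + 9*x^5/5 + 9*x^4/4 - 4*x^3 + 7*x^2/2 + 6*x at the endpoints):
  F(1) − F(−1) = 161/20 − (9/20) = 38/5.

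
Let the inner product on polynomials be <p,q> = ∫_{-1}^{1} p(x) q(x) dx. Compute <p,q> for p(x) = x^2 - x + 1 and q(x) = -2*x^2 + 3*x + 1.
<p,q> = -22/15

Expand the product: p(x)·q(x) = -2*x^4 + 5*x^3 - 4*x^2 + 2*x + 1.
∫_{-1}^{1} of each monomial x^k gives [2/(k+1) if k even, 0 if k odd]. Integrating term-by-term (or equivalently evaluating the antiderivative F(x) = -2*x^5/5 + 5*x^4/4 - 4*x^3/3 + x^2 + x at the endpoints):
  F(1) − F(−1) = 91/60 − (179/60) = -22/15.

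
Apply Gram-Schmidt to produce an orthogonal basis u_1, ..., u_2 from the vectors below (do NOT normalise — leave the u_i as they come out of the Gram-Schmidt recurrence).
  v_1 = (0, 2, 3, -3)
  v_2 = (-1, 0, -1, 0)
Orthogonal basis:
  u_1 = (0, 2, 3, -3)
  u_2 = (-1, 3/11, -13/22, -9/22)

Apply the Gram-Schmidt recurrence
  u_1 = v_1
  u_i = v_i − Σ_{j<i} ((v_i · u_j) / (u_j · u_j)) · u_j.

Step by step this gives:
  u_1 = (0, 2, 3, -3)
  u_2 = (-1, 3/11, -13/22, -9/22)

Orthogonality check:
  u_2 · u_1 = 0 (should be 0)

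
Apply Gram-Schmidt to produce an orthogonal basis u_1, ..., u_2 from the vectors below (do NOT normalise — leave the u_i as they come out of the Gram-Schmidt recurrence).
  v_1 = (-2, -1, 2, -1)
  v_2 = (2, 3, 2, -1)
Orthogonal basis:
  u_1 = (-2, -1, 2, -1)
  u_2 = (8/5, 14/5, 12/5, -6/5)

Apply the Gram-Schmidt recurrence
  u_1 = v_1
  u_i = v_i − Σ_{j<i} ((v_i · u_j) / (u_j · u_j)) · u_j.

Step by step this gives:
  u_1 = (-2, -1, 2, -1)
  u_2 = (8/5, 14/5, 12/5, -6/5)

Orthogonality check:
  u_2 · u_1 = 0 (should be 0)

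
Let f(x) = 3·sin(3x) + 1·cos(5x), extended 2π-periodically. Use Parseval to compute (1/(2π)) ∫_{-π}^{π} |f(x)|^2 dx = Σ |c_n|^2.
Σ |c_n|^2 = 5

Expand |f|^2 and use orthogonality of {sin(nx), cos(mx)} on [-π, π]:
  ∫_{-π}^{π} sin(nx)^2 dx = π, ∫ cos(mx)^2 dx = π, and cross terms integrate to 0.
So ∫_{-π}^{π} f(x)^2 dx = 3^2 · π + 1^2 · π = (9 + 1)π.
Divide by 2π: (9 + 1)/2 = 5.
By Parseval, this equals Σ |c_n|^2.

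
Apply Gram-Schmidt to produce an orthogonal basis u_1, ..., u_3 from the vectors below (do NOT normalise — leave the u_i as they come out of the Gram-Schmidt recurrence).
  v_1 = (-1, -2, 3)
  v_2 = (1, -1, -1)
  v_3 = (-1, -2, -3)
Orthogonal basis:
  u_1 = (-1, -2, 3)
  u_2 = (6/7, -9/7, -4/7)
  u_3 = (-45/19, -18/19, -27/19)

Apply the Gram-Schmidt recurrence
  u_1 = v_1
  u_i = v_i − Σ_{j<i} ((v_i · u_j) / (u_j · u_j)) · u_j.

Step by step this gives:
  u_1 = (-1, -2, 3)
  u_2 = (6/7, -9/7, -4/7)
  u_3 = (-45/19, -18/19, -27/19)

Orthogonality check:
  u_2 · u_1 = 0 (should be 0)
  u_3 · u_1 = 0 (should be 0)
  u_3 · u_2 = 0 (should be 0)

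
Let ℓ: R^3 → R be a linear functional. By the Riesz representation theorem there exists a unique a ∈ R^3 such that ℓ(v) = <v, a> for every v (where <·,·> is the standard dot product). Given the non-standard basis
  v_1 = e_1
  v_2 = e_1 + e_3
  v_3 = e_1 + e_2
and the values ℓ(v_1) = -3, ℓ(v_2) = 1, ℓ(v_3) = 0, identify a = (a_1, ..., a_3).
a = (-3, 3, 4)

Write a = (a_1, ..., a_3) in the standard basis. For each basis vector v_i, ℓ(v_i) = <v_i, a> is a linear equation in the a_j's. Collect the n equations into a matrix system V a = ℓ, where row i of V is v_i (expressed in the standard basis). Since V is invertible (lower-triangular with 1s on the diagonal, up to permutation), solve by back-substitution:
  V =
[[1, 0, 0],
 [1, 0, 1],
 [1, 1, 0]]
  V a = (-3, 1, 0)
Solving gives a = (-3, 3, 4).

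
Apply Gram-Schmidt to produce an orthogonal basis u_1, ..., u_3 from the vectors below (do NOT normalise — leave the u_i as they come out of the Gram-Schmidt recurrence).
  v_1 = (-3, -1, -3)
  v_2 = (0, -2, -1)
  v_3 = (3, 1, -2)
Orthogonal basis:
  u_1 = (-3, -1, -3)
  u_2 = (15/19, -33/19, -4/19)
  u_3 = (15/7, 9/7, -18/7)

Apply the Gram-Schmidt recurrence
  u_1 = v_1
  u_i = v_i − Σ_{j<i} ((v_i · u_j) / (u_j · u_j)) · u_j.

Step by step this gives:
  u_1 = (-3, -1, -3)
  u_2 = (15/19, -33/19, -4/19)
  u_3 = (15/7, 9/7, -18/7)

Orthogonality check:
  u_2 · u_1 = 0 (should be 0)
  u_3 · u_1 = 0 (should be 0)
  u_3 · u_2 = 0 (should be 0)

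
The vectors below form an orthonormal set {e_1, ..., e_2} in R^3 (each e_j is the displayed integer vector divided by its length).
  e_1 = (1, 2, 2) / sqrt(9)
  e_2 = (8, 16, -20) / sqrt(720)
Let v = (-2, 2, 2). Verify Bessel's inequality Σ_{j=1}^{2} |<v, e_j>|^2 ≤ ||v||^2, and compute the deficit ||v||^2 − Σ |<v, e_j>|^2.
Σ |<v, e_j>|^2 = 24/5; ||v||^2 = 12; deficit = 36/5

Write each e_j = u_j / sqrt(<u_j, u_j>) where u_j is the displayed integer vector. Then <v, e_j> = <v, u_j> / sqrt(<u_j, u_j>), so |<v, e_j>|^2 = <v, u_j>^2 / <u_j, u_j>.
Coefficients: <v, e_1> = 6/sqrt(9), <v, e_2> = -24/sqrt(720).
Square and sum: Σ |<v, e_j>|^2 = 24/5.
Compute ||v||^2 = v·v = 12.
Deficit = 12 − 24/5 = 36/5 ≥ 0, confirming Bessel's inequality. (The deficit equals ||v − Σ <v,e_j> e_j||^2, the squared distance from v to span{e_j}.)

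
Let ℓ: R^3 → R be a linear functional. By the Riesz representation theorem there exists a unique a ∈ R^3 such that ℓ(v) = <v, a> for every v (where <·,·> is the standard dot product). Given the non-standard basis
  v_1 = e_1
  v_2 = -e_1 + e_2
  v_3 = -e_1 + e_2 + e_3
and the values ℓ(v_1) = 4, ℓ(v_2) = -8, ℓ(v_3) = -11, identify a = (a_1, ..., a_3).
a = (4, -4, -3)

Write a = (a_1, ..., a_3) in the standard basis. For each basis vector v_i, ℓ(v_i) = <v_i, a> is a linear equation in the a_j's. Collect the n equations into a matrix system V a = ℓ, where row i of V is v_i (expressed in the standard basis). Since V is invertible (lower-triangular with 1s on the diagonal, up to permutation), solve by back-substitution:
  V =
[[1, 0, 0],
 [-1, 1, 0],
 [-1, 1, 1]]
  V a = (4, -8, -11)
Solving gives a = (4, -4, -3).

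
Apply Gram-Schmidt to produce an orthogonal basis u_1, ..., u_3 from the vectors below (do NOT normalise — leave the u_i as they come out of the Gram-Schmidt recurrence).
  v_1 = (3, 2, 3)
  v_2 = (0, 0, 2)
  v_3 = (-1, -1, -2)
Orthogonal basis:
  u_1 = (3, 2, 3)
  u_2 = (-9/11, -6/11, 13/11)
  u_3 = (2/13, -3/13, 0)

Apply the Gram-Schmidt recurrence
  u_1 = v_1
  u_i = v_i − Σ_{j<i} ((v_i · u_j) / (u_j · u_j)) · u_j.

Step by step this gives:
  u_1 = (3, 2, 3)
  u_2 = (-9/11, -6/11, 13/11)
  u_3 = (2/13, -3/13, 0)

Orthogonality check:
  u_2 · u_1 = 0 (should be 0)
  u_3 · u_1 = 0 (should be 0)
  u_3 · u_2 = 0 (should be 0)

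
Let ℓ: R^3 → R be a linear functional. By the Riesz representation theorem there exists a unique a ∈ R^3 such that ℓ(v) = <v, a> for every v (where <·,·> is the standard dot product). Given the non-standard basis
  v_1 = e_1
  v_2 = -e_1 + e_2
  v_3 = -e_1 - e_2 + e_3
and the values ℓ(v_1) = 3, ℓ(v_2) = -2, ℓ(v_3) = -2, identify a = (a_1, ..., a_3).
a = (3, 1, 2)

Write a = (a_1, ..., a_3) in the standard basis. For each basis vector v_i, ℓ(v_i) = <v_i, a> is a linear equation in the a_j's. Collect the n equations into a matrix system V a = ℓ, where row i of V is v_i (expressed in the standard basis). Since V is invertible (lower-triangular with 1s on the diagonal, up to permutation), solve by back-substitution:
  V =
[[1, 0, 0],
 [-1, 1, 0],
 [-1, -1, 1]]
  V a = (3, -2, -2)
Solving gives a = (3, 1, 2).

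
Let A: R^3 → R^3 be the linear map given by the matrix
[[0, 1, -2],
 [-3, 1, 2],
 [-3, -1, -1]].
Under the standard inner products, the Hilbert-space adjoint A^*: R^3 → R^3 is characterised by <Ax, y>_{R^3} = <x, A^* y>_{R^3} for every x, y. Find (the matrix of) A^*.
A^* = A^T =
[[0, -3, -3],
 [1, 1, -1],
 [-2, 2, -1]]

For real matrices with standard dot products, the defining identity <Ax, y> = <x, A^* y> gives (Ax)^T y = x^T (A^*) y, i.e. x^T A^T y = x^T (A^*) y. Since this holds for all x, y, we must have A^* = A^T. Therefore
A^* =
[[0, -3, -3],
 [1, 1, -1],
 [-2, 2, -1]].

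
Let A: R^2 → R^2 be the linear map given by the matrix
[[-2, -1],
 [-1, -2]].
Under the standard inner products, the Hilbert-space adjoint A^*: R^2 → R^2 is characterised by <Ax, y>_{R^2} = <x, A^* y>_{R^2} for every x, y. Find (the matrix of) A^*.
A^* = A^T =
[[-2, -1],
 [-1, -2]]

For real matrices with standard dot products, the defining identity <Ax, y> = <x, A^* y> gives (Ax)^T y = x^T (A^*) y, i.e. x^T A^T y = x^T (A^*) y. Since this holds for all x, y, we must have A^* = A^T. Therefore
A^* =
[[-2, -1],
 [-1, -2]].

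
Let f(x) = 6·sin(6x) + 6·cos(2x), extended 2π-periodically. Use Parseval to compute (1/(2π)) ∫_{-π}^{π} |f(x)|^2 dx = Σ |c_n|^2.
Σ |c_n|^2 = 36

Expand |f|^2 and use orthogonality of {sin(nx), cos(mx)} on [-π, π]:
  ∫_{-π}^{π} sin(nx)^2 dx = π, ∫ cos(mx)^2 dx = π, and cross terms integrate to 0.
So ∫_{-π}^{π} f(x)^2 dx = 6^2 · π + 6^2 · π = (36 + 36)π.
Divide by 2π: (36 + 36)/2 = 36.
By Parseval, this equals Σ |c_n|^2.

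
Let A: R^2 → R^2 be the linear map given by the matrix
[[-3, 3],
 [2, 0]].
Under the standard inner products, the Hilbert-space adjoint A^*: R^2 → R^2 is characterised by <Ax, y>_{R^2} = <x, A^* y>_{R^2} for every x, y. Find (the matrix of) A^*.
A^* = A^T =
[[-3, 2],
 [3, 0]]

For real matrices with standard dot products, the defining identity <Ax, y> = <x, A^* y> gives (Ax)^T y = x^T (A^*) y, i.e. x^T A^T y = x^T (A^*) y. Since this holds for all x, y, we must have A^* = A^T. Therefore
A^* =
[[-3, 2],
 [3, 0]].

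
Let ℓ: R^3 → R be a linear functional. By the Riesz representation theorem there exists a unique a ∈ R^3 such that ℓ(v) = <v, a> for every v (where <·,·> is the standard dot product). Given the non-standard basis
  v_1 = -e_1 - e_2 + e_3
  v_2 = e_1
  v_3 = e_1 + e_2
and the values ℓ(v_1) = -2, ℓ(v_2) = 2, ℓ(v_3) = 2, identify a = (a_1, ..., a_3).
a = (2, 0, 0)

Write a = (a_1, ..., a_3) in the standard basis. For each basis vector v_i, ℓ(v_i) = <v_i, a> is a linear equation in the a_j's. Collect the n equations into a matrix system V a = ℓ, where row i of V is v_i (expressed in the standard basis). Since V is invertible (lower-triangular with 1s on the diagonal, up to permutation), solve by back-substitution:
  V =
[[-1, -1, 1],
 [1, 0, 0],
 [1, 1, 0]]
  V a = (-2, 2, 2)
Solving gives a = (2, 0, 0).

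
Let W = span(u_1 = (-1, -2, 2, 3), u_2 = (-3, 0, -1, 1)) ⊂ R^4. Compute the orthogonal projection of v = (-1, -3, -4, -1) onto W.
proj_W(v) = (-152/91, 68/91, -10/7, -40/91)

Set up U = [u_1 | ... | u_2] ∈ R^(4×2). The projector onto W = col(U) is P = U (U^T U)^(-1) U^T.
Compute U^T U =
  [18, 4]
  [4, 11],
and U^T v = (-4, 6).
Solve U^T U · c = U^T v for the coefficients: c = (-34/91, 62/91). The projection is proj_W(v) = U c.
Check: (v - proj_W(v)) · u_1 = 0  (should be 0).
Check: (v - proj_W(v)) · u_2 = 0  (should be 0).
Result: proj_W(v) = (-152/91, 68/91, -10/7, -40/91).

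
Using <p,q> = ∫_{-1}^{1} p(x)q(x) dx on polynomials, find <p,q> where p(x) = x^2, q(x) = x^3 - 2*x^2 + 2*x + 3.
<p,q> = 6/5

Expand the product: p(x)·q(x) = x^5 - 2*x^4 + 2*x^3 + 3*x^2.
∫_{-1}^{1} of each monomial x^k gives [2/(k+1) if k even, 0 if k odd]. Integrating term-by-term (or equivalently evaluating the antiderivative F(x) = x^6/6 - 2*x^5/5 + x^4/2 + x^3 at the endpoints):
  F(1) − F(−1) = 19/15 − (1/15) = 6/5.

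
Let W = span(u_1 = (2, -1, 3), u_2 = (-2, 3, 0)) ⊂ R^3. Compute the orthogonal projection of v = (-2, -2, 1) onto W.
proj_W(v) = (40/133, -62/133, -3/133)

Set up U = [u_1 | ... | u_2] ∈ R^(3×2). The projector onto W = col(U) is P = U (U^T U)^(-1) U^T.
Compute U^T U =
  [14, -7]
  [-7, 13],
and U^T v = (1, -2).
Solve U^T U · c = U^T v for the coefficients: c = (-1/133, -3/19). The projection is proj_W(v) = U c.
Check: (v - proj_W(v)) · u_1 = 0  (should be 0).
Check: (v - proj_W(v)) · u_2 = 0  (should be 0).
Result: proj_W(v) = (40/133, -62/133, -3/133).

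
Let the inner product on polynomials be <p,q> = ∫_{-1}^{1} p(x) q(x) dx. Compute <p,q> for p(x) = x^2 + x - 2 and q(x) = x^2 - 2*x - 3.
<p,q> = 116/15

Expand the product: p(x)·q(x) = x^4 - x^3 - 7*x^2 + x + 6.
∫_{-1}^{1} of each monomial x^k gives [2/(k+1) if k even, 0 if k odd]. Integrating term-by-term (or equivalently evaluating the antiderivative F(x) = x^5/5 - x^4/4 - 7*x^3/3 + x^2/2 + 6*x at the endpoints):
  F(1) − F(−1) = 247/60 − (-217/60) = 116/15.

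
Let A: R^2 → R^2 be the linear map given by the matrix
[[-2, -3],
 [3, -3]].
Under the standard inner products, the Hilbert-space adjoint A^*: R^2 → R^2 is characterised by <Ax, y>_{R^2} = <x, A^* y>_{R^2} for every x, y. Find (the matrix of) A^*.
A^* = A^T =
[[-2, 3],
 [-3, -3]]

For real matrices with standard dot products, the defining identity <Ax, y> = <x, A^* y> gives (Ax)^T y = x^T (A^*) y, i.e. x^T A^T y = x^T (A^*) y. Since this holds for all x, y, we must have A^* = A^T. Therefore
A^* =
[[-2, 3],
 [-3, -3]].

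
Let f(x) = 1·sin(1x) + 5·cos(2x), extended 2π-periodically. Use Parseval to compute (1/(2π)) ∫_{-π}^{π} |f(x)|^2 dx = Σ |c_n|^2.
Σ |c_n|^2 = 13

Expand |f|^2 and use orthogonality of {sin(nx), cos(mx)} on [-π, π]:
  ∫_{-π}^{π} sin(nx)^2 dx = π, ∫ cos(mx)^2 dx = π, and cross terms integrate to 0.
So ∫_{-π}^{π} f(x)^2 dx = 1^2 · π + 5^2 · π = (1 + 25)π.
Divide by 2π: (1 + 25)/2 = 13.
By Parseval, this equals Σ |c_n|^2.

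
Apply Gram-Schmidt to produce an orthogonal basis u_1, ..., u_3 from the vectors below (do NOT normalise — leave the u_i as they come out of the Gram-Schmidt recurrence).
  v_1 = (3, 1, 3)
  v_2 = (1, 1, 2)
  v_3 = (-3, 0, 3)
Orthogonal basis:
  u_1 = (3, 1, 3)
  u_2 = (-11/19, 9/19, 8/19)
  u_3 = (-9/14, -27/14, 9/7)

Apply the Gram-Schmidt recurrence
  u_1 = v_1
  u_i = v_i − Σ_{j<i} ((v_i · u_j) / (u_j · u_j)) · u_j.

Step by step this gives:
  u_1 = (3, 1, 3)
  u_2 = (-11/19, 9/19, 8/19)
  u_3 = (-9/14, -27/14, 9/7)

Orthogonality check:
  u_2 · u_1 = 0 (should be 0)
  u_3 · u_1 = 0 (should be 0)
  u_3 · u_2 = 0 (should be 0)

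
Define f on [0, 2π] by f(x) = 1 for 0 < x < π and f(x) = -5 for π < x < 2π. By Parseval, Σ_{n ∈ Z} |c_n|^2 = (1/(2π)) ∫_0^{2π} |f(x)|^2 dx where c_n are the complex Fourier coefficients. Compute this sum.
Σ |c_n|^2 = 13

Parseval equates the L^2 energy of f (normalised by 1/(2π)) with the ℓ^2 sum of its Fourier coefficients: (1/(2π)) ∫_0^{2π} |f|^2 = Σ |c_n|^2.
Compute the left side: (1/(2π)) [∫_0^π 1^2 dx + ∫_π^{2π} (-5)^2 dx] = (1/(2π)) · (1π + 25π) = (1 + 25)/2 = 13.
So Σ_{n ∈ Z} |c_n|^2 = 13.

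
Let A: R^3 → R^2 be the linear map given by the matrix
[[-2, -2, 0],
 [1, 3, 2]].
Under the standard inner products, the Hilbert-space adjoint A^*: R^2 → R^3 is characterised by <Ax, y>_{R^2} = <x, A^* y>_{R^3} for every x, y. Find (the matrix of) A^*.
A^* = A^T =
[[-2, 1],
 [-2, 3],
 [0, 2]]

For real matrices with standard dot products, the defining identity <Ax, y> = <x, A^* y> gives (Ax)^T y = x^T (A^*) y, i.e. x^T A^T y = x^T (A^*) y. Since this holds for all x, y, we must have A^* = A^T. Therefore
A^* =
[[-2, 1],
 [-2, 3],
 [0, 2]].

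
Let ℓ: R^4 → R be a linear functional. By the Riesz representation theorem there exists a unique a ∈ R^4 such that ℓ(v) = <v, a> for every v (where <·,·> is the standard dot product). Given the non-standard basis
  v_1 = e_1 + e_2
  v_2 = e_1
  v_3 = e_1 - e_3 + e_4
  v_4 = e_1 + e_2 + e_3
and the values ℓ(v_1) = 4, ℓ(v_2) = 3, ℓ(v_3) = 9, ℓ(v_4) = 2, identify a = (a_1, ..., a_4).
a = (3, 1, -2, 4)

Write a = (a_1, ..., a_4) in the standard basis. For each basis vector v_i, ℓ(v_i) = <v_i, a> is a linear equation in the a_j's. Collect the n equations into a matrix system V a = ℓ, where row i of V is v_i (expressed in the standard basis). Since V is invertible (lower-triangular with 1s on the diagonal, up to permutation), solve by back-substitution:
  V =
[[1, 1, 0, 0],
 [1, 0, 0, 0],
 [1, 0, -1, 1],
 [1, 1, 1, 0]]
  V a = (4, 3, 9, 2)
Solving gives a = (3, 1, -2, 4).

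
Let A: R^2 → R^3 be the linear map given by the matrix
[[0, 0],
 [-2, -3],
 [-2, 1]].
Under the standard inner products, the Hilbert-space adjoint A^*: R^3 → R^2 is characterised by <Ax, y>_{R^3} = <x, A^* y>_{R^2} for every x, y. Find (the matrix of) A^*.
A^* = A^T =
[[0, -2, -2],
 [0, -3, 1]]

For real matrices with standard dot products, the defining identity <Ax, y> = <x, A^* y> gives (Ax)^T y = x^T (A^*) y, i.e. x^T A^T y = x^T (A^*) y. Since this holds for all x, y, we must have A^* = A^T. Therefore
A^* =
[[0, -2, -2],
 [0, -3, 1]].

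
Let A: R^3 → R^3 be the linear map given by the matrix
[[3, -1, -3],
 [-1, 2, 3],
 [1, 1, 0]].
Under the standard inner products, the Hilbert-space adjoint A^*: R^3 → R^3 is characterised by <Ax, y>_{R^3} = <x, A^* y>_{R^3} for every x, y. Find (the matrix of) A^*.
A^* = A^T =
[[3, -1, 1],
 [-1, 2, 1],
 [-3, 3, 0]]

For real matrices with standard dot products, the defining identity <Ax, y> = <x, A^* y> gives (Ax)^T y = x^T (A^*) y, i.e. x^T A^T y = x^T (A^*) y. Since this holds for all x, y, we must have A^* = A^T. Therefore
A^* =
[[3, -1, 1],
 [-1, 2, 1],
 [-3, 3, 0]].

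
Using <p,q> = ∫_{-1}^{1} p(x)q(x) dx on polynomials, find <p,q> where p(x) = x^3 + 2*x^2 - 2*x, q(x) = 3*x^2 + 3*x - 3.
<p,q> = -22/5

Expand the product: p(x)·q(x) = 3*x^5 + 9*x^4 - 3*x^3 - 12*x^2 + 6*x.
∫_{-1}^{1} of each monomial x^k gives [2/(k+1) if k even, 0 if k odd]. Integrating term-by-term (or equivalently evaluating the antiderivative F(x) = x^6/2 + 9*x^5/5 - 3*x^4/4 - 4*x^3 + 3*x^2 at the endpoints):
  F(1) − F(−1) = 11/20 − (99/20) = -22/5.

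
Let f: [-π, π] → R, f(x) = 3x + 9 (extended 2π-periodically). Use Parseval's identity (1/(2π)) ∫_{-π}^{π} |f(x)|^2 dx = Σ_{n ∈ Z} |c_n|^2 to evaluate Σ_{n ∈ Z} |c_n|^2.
Σ |c_n|^2 = 3π^2 + 81

Expand and integrate term by term over [-π, π]:
  ∫ (3x)^2 dx = 9·(2π^3/3); ∫ 2·3·(9)·x dx = 0 (odd integrand); ∫ 9^2 dx = 81·2π.
So (1/(2π)) ∫_{-π}^{π} (3x + 9)^2 dx = 9π^2/3 + 81 = 3π^2 + 81.
Parseval ⇒ Σ |c_n|^2 = 3π^2 + 81.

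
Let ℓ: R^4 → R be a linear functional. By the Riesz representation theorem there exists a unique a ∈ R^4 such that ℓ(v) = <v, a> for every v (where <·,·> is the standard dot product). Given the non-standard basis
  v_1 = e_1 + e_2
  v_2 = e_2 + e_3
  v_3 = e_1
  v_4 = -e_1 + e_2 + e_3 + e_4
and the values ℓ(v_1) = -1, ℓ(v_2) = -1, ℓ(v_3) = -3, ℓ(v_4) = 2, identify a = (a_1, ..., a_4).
a = (-3, 2, -3, 0)

Write a = (a_1, ..., a_4) in the standard basis. For each basis vector v_i, ℓ(v_i) = <v_i, a> is a linear equation in the a_j's. Collect the n equations into a matrix system V a = ℓ, where row i of V is v_i (expressed in the standard basis). Since V is invertible (lower-triangular with 1s on the diagonal, up to permutation), solve by back-substitution:
  V =
[[1, 1, 0, 0],
 [0, 1, 1, 0],
 [1, 0, 0, 0],
 [-1, 1, 1, 1]]
  V a = (-1, -1, -3, 2)
Solving gives a = (-3, 2, -3, 0).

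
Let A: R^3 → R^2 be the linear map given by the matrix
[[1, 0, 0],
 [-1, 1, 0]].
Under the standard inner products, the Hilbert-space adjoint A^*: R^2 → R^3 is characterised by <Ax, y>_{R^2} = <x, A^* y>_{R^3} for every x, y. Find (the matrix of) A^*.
A^* = A^T =
[[1, -1],
 [0, 1],
 [0, 0]]

For real matrices with standard dot products, the defining identity <Ax, y> = <x, A^* y> gives (Ax)^T y = x^T (A^*) y, i.e. x^T A^T y = x^T (A^*) y. Since this holds for all x, y, we must have A^* = A^T. Therefore
A^* =
[[1, -1],
 [0, 1],
 [0, 0]].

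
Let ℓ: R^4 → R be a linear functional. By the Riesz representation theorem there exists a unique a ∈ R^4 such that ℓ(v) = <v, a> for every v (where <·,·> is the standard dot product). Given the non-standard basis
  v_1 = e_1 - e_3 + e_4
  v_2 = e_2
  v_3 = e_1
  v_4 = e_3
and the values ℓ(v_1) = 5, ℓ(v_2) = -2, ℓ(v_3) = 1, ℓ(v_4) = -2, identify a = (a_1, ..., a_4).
a = (1, -2, -2, 2)

Write a = (a_1, ..., a_4) in the standard basis. For each basis vector v_i, ℓ(v_i) = <v_i, a> is a linear equation in the a_j's. Collect the n equations into a matrix system V a = ℓ, where row i of V is v_i (expressed in the standard basis). Since V is invertible (lower-triangular with 1s on the diagonal, up to permutation), solve by back-substitution:
  V =
[[1, 0, -1, 1],
 [0, 1, 0, 0],
 [1, 0, 0, 0],
 [0, 0, 1, 0]]
  V a = (5, -2, 1, -2)
Solving gives a = (1, -2, -2, 2).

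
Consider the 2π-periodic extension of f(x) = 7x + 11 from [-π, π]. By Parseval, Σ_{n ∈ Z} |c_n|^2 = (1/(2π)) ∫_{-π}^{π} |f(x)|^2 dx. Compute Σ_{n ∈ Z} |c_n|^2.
Σ |c_n|^2 = 49π^2/3 + 121

Expand and integrate term by term over [-π, π]:
  ∫ (7x)^2 dx = 49·(2π^3/3); ∫ 2·7·(11)·x dx = 0 (odd integrand); ∫ 11^2 dx = 121·2π.
So (1/(2π)) ∫_{-π}^{π} (7x + 11)^2 dx = 49π^2/3 + 121 = 49π^2/3 + 121.
Parseval ⇒ Σ |c_n|^2 = 49π^2/3 + 121.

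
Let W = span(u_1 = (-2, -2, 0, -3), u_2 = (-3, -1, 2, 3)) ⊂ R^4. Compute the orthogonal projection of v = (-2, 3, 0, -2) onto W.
proj_W(v) = (-37/390, -131/390, -47/195, -68/65)

Set up U = [u_1 | ... | u_2] ∈ R^(4×2). The projector onto W = col(U) is P = U (U^T U)^(-1) U^T.
Compute U^T U =
  [17, -1]
  [-1, 23],
and U^T v = (4, -3).
Solve U^T U · c = U^T v for the coefficients: c = (89/390, -47/390). The projection is proj_W(v) = U c.
Check: (v - proj_W(v)) · u_1 = 0  (should be 0).
Check: (v - proj_W(v)) · u_2 = 0  (should be 0).
Result: proj_W(v) = (-37/390, -131/390, -47/195, -68/65).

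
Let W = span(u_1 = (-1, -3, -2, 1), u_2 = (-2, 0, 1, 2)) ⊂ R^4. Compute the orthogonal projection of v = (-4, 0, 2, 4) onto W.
proj_W(v) = (-4, 0, 2, 4)

Set up U = [u_1 | ... | u_2] ∈ R^(4×2). The projector onto W = col(U) is P = U (U^T U)^(-1) U^T.
Compute U^T U =
  [15, 2]
  [2, 9],
and U^T v = (4, 18).
Solve U^T U · c = U^T v for the coefficients: c = (0, 2). The projection is proj_W(v) = U c.
Check: (v - proj_W(v)) · u_1 = 0  (should be 0).
Check: (v - proj_W(v)) · u_2 = 0  (should be 0).
Result: proj_W(v) = (-4, 0, 2, 4).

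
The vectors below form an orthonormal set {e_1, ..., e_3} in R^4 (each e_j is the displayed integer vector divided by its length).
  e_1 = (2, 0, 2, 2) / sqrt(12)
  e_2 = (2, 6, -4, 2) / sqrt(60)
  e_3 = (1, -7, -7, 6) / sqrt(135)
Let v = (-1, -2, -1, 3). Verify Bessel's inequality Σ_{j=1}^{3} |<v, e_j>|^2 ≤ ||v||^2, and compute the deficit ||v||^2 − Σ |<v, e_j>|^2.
Σ |<v, e_j>|^2 = 305/27; ||v||^2 = 15; deficit = 100/27

Write each e_j = u_j / sqrt(<u_j, u_j>) where u_j is the displayed integer vector. Then <v, e_j> = <v, u_j> / sqrt(<u_j, u_j>), so |<v, e_j>|^2 = <v, u_j>^2 / <u_j, u_j>.
Coefficients: <v, e_1> = 2/sqrt(12), <v, e_2> = -4/sqrt(60), <v, e_3> = 38/sqrt(135).
Square and sum: Σ |<v, e_j>|^2 = 305/27.
Compute ||v||^2 = v·v = 15.
Deficit = 15 − 305/27 = 100/27 ≥ 0, confirming Bessel's inequality. (The deficit equals ||v − Σ <v,e_j> e_j||^2, the squared distance from v to span{e_j}.)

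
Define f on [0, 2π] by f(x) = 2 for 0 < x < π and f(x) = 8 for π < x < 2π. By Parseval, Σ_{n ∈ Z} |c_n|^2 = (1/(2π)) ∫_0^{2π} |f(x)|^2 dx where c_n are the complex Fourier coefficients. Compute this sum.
Σ |c_n|^2 = 34

Parseval equates the L^2 energy of f (normalised by 1/(2π)) with the ℓ^2 sum of its Fourier coefficients: (1/(2π)) ∫_0^{2π} |f|^2 = Σ |c_n|^2.
Compute the left side: (1/(2π)) [∫_0^π 2^2 dx + ∫_π^{2π} 8^2 dx] = (1/(2π)) · (4π + 64π) = (4 + 64)/2 = 34.
So Σ_{n ∈ Z} |c_n|^2 = 34.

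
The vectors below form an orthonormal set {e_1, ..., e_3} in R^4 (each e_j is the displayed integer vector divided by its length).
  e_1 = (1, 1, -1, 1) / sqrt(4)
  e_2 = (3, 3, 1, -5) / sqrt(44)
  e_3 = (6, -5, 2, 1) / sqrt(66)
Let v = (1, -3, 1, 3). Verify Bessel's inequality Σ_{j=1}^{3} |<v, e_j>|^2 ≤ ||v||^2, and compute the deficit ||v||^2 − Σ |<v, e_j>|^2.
Σ |<v, e_j>|^2 = 58/3; ||v||^2 = 20; deficit = 2/3

Write each e_j = u_j / sqrt(<u_j, u_j>) where u_j is the displayed integer vector. Then <v, e_j> = <v, u_j> / sqrt(<u_j, u_j>), so |<v, e_j>|^2 = <v, u_j>^2 / <u_j, u_j>.
Coefficients: <v, e_1> = 0/sqrt(4), <v, e_2> = -20/sqrt(44), <v, e_3> = 26/sqrt(66).
Square and sum: Σ |<v, e_j>|^2 = 58/3.
Compute ||v||^2 = v·v = 20.
Deficit = 20 − 58/3 = 2/3 ≥ 0, confirming Bessel's inequality. (The deficit equals ||v − Σ <v,e_j> e_j||^2, the squared distance from v to span{e_j}.)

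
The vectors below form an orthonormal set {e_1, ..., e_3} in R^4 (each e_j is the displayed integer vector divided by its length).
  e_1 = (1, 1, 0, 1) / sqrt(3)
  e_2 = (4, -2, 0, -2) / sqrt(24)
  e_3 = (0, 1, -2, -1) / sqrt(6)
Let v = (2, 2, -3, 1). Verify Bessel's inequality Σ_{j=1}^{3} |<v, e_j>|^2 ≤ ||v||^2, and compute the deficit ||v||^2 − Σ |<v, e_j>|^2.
Σ |<v, e_j>|^2 = 50/3; ||v||^2 = 18; deficit = 4/3

Write each e_j = u_j / sqrt(<u_j, u_j>) where u_j is the displayed integer vector. Then <v, e_j> = <v, u_j> / sqrt(<u_j, u_j>), so |<v, e_j>|^2 = <v, u_j>^2 / <u_j, u_j>.
Coefficients: <v, e_1> = 5/sqrt(3), <v, e_2> = 2/sqrt(24), <v, e_3> = 7/sqrt(6).
Square and sum: Σ |<v, e_j>|^2 = 50/3.
Compute ||v||^2 = v·v = 18.
Deficit = 18 − 50/3 = 4/3 ≥ 0, confirming Bessel's inequality. (The deficit equals ||v − Σ <v,e_j> e_j||^2, the squared distance from v to span{e_j}.)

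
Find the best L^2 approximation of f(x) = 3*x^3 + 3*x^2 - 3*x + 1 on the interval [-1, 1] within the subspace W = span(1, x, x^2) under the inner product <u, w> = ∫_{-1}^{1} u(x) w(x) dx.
g(x) = 3*x^2 - 6*x/5 + 1

The best approximation g ∈ W is the orthogonal projection of f onto W. Writing g = a_0 + a_1 x + a_2 x^2, the coefficients solve the normal equations G · a = b where
  G_{ij} = <φ_i, φ_j> and b_i = <f, φ_i>, with φ_0 = 1, φ_1 = x, φ_2 = x^2.
G =
  [2, 0, 2/3]
  [0, 2/3, 0]
  [2/3, 0, 2/5],
b = (4, -4/5, 28/15).
Solving gives a_0 = 1, a_1 = -6/5, a_2 = 3, so
  g(x) = 3*x^2 - 6*x/5 + 1.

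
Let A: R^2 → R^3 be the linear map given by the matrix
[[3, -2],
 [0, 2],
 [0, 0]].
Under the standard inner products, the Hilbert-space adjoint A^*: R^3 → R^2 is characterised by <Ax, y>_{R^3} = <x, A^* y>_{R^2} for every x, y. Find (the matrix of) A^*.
A^* = A^T =
[[3, 0, 0],
 [-2, 2, 0]]

For real matrices with standard dot products, the defining identity <Ax, y> = <x, A^* y> gives (Ax)^T y = x^T (A^*) y, i.e. x^T A^T y = x^T (A^*) y. Since this holds for all x, y, we must have A^* = A^T. Therefore
A^* =
[[3, 0, 0],
 [-2, 2, 0]].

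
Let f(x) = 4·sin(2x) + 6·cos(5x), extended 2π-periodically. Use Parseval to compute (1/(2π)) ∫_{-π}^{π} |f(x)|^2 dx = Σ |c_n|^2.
Σ |c_n|^2 = 26

Expand |f|^2 and use orthogonality of {sin(nx), cos(mx)} on [-π, π]:
  ∫_{-π}^{π} sin(nx)^2 dx = π, ∫ cos(mx)^2 dx = π, and cross terms integrate to 0.
So ∫_{-π}^{π} f(x)^2 dx = 4^2 · π + 6^2 · π = (16 + 36)π.
Divide by 2π: (16 + 36)/2 = 26.
By Parseval, this equals Σ |c_n|^2.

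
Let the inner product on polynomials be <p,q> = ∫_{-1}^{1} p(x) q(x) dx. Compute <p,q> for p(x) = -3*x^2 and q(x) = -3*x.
<p,q> = 0

Expand the product: p(x)·q(x) = 9*x^3.
∫_{-1}^{1} of each monomial x^k gives [2/(k+1) if k even, 0 if k odd]. Integrating term-by-term (or equivalently evaluating the antiderivative F(x) = 9*x^4/4 at the endpoints):
  F(1) − F(−1) = 9/4 − (9/4) = 0.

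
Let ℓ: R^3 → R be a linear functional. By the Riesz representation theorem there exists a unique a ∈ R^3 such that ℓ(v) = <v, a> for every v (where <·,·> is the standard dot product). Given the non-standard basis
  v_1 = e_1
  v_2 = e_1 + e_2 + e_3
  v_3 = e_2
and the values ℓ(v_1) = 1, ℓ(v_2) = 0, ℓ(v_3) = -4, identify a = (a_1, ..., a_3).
a = (1, -4, 3)

Write a = (a_1, ..., a_3) in the standard basis. For each basis vector v_i, ℓ(v_i) = <v_i, a> is a linear equation in the a_j's. Collect the n equations into a matrix system V a = ℓ, where row i of V is v_i (expressed in the standard basis). Since V is invertible (lower-triangular with 1s on the diagonal, up to permutation), solve by back-substitution:
  V =
[[1, 0, 0],
 [1, 1, 1],
 [0, 1, 0]]
  V a = (1, 0, -4)
Solving gives a = (1, -4, 3).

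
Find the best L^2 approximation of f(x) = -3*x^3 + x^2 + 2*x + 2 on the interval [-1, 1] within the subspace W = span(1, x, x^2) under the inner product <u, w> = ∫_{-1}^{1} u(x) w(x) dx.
g(x) = x^2 + x/5 + 2

The best approximation g ∈ W is the orthogonal projection of f onto W. Writing g = a_0 + a_1 x + a_2 x^2, the coefficients solve the normal equations G · a = b where
  G_{ij} = <φ_i, φ_j> and b_i = <f, φ_i>, with φ_0 = 1, φ_1 = x, φ_2 = x^2.
G =
  [2, 0, 2/3]
  [0, 2/3, 0]
  [2/3, 0, 2/5],
b = (14/3, 2/15, 26/15).
Solving gives a_0 = 2, a_1 = 1/5, a_2 = 1, so
  g(x) = x^2 + x/5 + 2.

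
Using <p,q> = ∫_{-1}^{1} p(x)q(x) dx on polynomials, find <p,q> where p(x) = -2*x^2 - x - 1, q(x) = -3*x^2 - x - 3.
<p,q> = 226/15

Expand the product: p(x)·q(x) = 6*x^4 + 5*x^3 + 10*x^2 + 4*x + 3.
∫_{-1}^{1} of each monomial x^k gives [2/(k+1) if k even, 0 if k odd]. Integrating term-by-term (or equivalently evaluating the antiderivative F(x) = 6*x^5/5 + 5*x^4/4 + 10*x^3/3 + 2*x^2 + 3*x at the endpoints):
  F(1) − F(−1) = 647/60 − (-257/60) = 226/15.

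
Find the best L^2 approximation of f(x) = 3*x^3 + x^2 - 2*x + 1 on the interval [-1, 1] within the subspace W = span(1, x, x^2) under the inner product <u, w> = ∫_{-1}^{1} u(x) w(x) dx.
g(x) = x^2 - x/5 + 1

The best approximation g ∈ W is the orthogonal projection of f onto W. Writing g = a_0 + a_1 x + a_2 x^2, the coefficients solve the normal equations G · a = b where
  G_{ij} = <φ_i, φ_j> and b_i = <f, φ_i>, with φ_0 = 1, φ_1 = x, φ_2 = x^2.
G =
  [2, 0, 2/3]
  [0, 2/3, 0]
  [2/3, 0, 2/5],
b = (8/3, -2/15, 16/15).
Solving gives a_0 = 1, a_1 = -1/5, a_2 = 1, so
  g(x) = x^2 - x/5 + 1.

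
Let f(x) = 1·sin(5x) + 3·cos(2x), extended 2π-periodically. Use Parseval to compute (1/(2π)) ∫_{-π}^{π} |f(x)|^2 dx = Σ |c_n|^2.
Σ |c_n|^2 = 5

Expand |f|^2 and use orthogonality of {sin(nx), cos(mx)} on [-π, π]:
  ∫_{-π}^{π} sin(nx)^2 dx = π, ∫ cos(mx)^2 dx = π, and cross terms integrate to 0.
So ∫_{-π}^{π} f(x)^2 dx = 1^2 · π + 3^2 · π = (1 + 9)π.
Divide by 2π: (1 + 9)/2 = 5.
By Parseval, this equals Σ |c_n|^2.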